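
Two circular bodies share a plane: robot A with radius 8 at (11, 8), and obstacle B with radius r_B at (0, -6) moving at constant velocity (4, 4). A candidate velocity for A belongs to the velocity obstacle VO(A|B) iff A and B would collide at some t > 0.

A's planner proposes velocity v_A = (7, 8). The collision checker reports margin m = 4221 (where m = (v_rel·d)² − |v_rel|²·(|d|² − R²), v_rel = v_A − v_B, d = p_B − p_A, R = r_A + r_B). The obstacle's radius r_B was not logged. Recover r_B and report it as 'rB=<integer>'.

m = 4221
d = (-11, -14);  v_rel = (3, 4),  |v_rel|² = 25
v_rel×d = (3)·(-14) − (4)·(-11) = 2
since m = R²·25 − 2²:  R² = (4 + 4221) / 25 = 169
R = √169 = 13  ⇒  r_B = 13 − 8 = 5

rB=5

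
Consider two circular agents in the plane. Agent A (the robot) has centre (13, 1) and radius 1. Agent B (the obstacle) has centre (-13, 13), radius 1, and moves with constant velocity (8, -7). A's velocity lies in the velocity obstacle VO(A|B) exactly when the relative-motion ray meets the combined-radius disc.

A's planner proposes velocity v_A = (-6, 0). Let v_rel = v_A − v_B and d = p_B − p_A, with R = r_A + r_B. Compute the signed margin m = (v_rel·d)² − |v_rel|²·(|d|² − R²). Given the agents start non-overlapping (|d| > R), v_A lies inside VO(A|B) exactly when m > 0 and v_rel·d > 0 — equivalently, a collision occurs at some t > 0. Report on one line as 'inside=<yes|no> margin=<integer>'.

d = (-26, 12),  |d|² = 820;  R = 1+1 = 2,  c = 820−2² = 816
v_rel = (-14, 7),  |v_rel|² = 245;  v_rel·d = (-14)·(-26) + (7)·(12) = 448
245·t² − 896·t + 816 = 0  ⇒  m = 448² − 245·816 = 784
m = 784 > 0,  v_rel·d = 448 > 0  ⇒  inside

inside=yes margin=784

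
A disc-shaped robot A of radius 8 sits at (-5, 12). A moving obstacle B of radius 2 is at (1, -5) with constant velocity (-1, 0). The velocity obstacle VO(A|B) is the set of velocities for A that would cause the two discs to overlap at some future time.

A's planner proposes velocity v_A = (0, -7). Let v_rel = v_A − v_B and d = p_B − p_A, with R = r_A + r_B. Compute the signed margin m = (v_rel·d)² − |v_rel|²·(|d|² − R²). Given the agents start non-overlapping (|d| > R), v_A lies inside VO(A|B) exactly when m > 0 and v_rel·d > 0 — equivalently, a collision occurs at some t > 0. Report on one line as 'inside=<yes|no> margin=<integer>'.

d = (6, -17),  |d|² = 325;  R = 8+2 = 10,  c = 325−10² = 225
v_rel = (1, -7),  |v_rel|² = 50;  v_rel·d = (1)·(6) + (-7)·(-17) = 125
50·t² − 250·t + 225 = 0  ⇒  m = 125² − 50·225 = 4375
m = 4375 > 0,  v_rel·d = 125 > 0  ⇒  inside

inside=yes margin=4375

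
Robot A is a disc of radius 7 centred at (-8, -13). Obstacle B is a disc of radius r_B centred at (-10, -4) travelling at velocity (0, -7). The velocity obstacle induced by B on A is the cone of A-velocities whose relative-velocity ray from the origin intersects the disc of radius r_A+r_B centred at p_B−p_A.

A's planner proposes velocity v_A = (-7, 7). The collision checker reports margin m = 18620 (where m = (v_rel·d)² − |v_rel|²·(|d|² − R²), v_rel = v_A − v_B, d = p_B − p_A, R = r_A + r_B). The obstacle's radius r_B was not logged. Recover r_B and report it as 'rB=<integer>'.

m = 18620
d = (-2, 9);  v_rel = (-7, 14),  |v_rel|² = 245
v_rel×d = (-7)·(9) − (14)·(-2) = -35
since m = R²·245 − (-35)²:  R² = (1225 + 18620) / 245 = 81
R = √81 = 9  ⇒  r_B = 9 − 7 = 2

rB=2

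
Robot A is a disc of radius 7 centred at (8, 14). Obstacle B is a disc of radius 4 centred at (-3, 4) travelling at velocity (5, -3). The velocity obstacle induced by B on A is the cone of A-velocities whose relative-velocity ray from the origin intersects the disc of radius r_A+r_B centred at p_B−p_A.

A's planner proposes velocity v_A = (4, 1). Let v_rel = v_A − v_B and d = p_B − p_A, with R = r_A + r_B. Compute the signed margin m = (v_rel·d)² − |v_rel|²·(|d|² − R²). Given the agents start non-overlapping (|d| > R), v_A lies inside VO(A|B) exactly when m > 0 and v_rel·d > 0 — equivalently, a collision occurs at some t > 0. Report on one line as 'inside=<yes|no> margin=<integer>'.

d = (-11, -10),  |d|² = 221;  R = 7+4 = 11,  c = 221−11² = 100
v_rel = (-1, 4),  |v_rel|² = 17;  v_rel·d = (-1)·(-11) + (4)·(-10) = -29
17·t² + 58·t + 100 = 0  ⇒  m = (-29)² − 17·100 = -859
m = -859 < 0,  v_rel·d = -29 < 0  ⇒  outside

inside=no margin=-859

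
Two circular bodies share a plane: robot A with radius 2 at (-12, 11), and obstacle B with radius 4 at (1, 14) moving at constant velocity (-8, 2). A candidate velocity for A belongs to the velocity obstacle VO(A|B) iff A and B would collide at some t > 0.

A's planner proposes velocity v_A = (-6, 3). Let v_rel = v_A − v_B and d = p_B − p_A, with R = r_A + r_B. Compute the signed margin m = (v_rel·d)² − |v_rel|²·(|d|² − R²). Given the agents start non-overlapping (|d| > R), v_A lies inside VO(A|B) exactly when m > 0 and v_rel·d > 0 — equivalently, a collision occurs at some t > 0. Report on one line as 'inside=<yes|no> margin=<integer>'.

d = (13, 3),  |d|² = 178;  R = 2+4 = 6,  c = 178−6² = 142
v_rel = (2, 1),  |v_rel|² = 5;  v_rel·d = (2)·(13) + (1)·(3) = 29
5·t² − 58·t + 142 = 0  ⇒  m = 29² − 5·142 = 131
m = 131 > 0,  v_rel·d = 29 > 0  ⇒  inside

inside=yes margin=131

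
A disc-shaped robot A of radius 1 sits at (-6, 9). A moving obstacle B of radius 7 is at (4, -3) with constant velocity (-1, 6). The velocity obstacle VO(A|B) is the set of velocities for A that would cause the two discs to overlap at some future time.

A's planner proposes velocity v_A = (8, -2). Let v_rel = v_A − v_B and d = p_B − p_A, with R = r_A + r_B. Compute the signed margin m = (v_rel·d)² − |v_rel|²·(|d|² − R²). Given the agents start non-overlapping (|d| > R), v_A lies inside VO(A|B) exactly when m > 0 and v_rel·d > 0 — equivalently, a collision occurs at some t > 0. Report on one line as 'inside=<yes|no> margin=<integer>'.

d = (10, -12),  |d|² = 244;  R = 1+7 = 8,  c = 244−8² = 180
v_rel = (9, -8),  |v_rel|² = 145;  v_rel·d = (9)·(10) + (-8)·(-12) = 186
145·t² − 372·t + 180 = 0  ⇒  m = 186² − 145·180 = 8496
m = 8496 > 0,  v_rel·d = 186 > 0  ⇒  inside

inside=yes margin=8496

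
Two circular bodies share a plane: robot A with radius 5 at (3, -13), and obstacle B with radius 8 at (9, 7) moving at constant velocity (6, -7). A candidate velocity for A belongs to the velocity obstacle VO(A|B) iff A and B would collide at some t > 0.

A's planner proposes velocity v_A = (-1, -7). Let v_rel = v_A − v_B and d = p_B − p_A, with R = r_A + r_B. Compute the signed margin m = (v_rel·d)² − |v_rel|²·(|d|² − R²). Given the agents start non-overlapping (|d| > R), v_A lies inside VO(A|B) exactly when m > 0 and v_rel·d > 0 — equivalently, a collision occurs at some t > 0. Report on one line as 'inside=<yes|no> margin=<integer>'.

d = (6, 20),  |d|² = 436;  R = 5+8 = 13,  c = 436−13² = 267
v_rel = (-7, 0),  |v_rel|² = 49;  v_rel·d = (-7)·(6) + (0)·(20) = -42
49·t² + 84·t + 267 = 0  ⇒  m = (-42)² − 49·267 = -11319
m = -11319 < 0,  v_rel·d = -42 < 0  ⇒  outside

inside=no margin=-11319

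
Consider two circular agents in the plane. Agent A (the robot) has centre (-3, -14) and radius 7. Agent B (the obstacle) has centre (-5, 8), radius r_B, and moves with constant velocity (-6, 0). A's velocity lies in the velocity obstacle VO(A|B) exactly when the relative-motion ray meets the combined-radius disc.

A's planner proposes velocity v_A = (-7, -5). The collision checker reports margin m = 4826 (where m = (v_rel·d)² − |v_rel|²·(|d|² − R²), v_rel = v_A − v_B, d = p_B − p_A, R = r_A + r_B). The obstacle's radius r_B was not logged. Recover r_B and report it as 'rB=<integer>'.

m = 4826
d = (-2, 22);  v_rel = (-1, -5),  |v_rel|² = 26
v_rel×d = (-1)·(22) − (-5)·(-2) = -32
since m = R²·26 − (-32)²:  R² = (1024 + 4826) / 26 = 225
R = √225 = 15  ⇒  r_B = 15 − 7 = 8

rB=8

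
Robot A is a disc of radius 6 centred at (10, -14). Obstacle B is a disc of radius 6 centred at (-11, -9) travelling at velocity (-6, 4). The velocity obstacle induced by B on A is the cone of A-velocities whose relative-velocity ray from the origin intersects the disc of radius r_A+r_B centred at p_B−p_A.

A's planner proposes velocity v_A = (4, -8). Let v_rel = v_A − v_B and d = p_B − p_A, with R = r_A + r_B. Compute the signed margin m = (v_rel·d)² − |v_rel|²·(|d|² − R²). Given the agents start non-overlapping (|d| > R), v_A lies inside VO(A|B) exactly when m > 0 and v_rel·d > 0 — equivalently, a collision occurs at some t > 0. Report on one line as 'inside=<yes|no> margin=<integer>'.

d = (-21, 5),  |d|² = 466;  R = 6+6 = 12,  c = 466−12² = 322
v_rel = (10, -12),  |v_rel|² = 244;  v_rel·d = (10)·(-21) + (-12)·(5) = -270
244·t² + 540·t + 322 = 0  ⇒  m = (-270)² − 244·322 = -5668
m = -5668 < 0,  v_rel·d = -270 < 0  ⇒  outside

inside=no margin=-5668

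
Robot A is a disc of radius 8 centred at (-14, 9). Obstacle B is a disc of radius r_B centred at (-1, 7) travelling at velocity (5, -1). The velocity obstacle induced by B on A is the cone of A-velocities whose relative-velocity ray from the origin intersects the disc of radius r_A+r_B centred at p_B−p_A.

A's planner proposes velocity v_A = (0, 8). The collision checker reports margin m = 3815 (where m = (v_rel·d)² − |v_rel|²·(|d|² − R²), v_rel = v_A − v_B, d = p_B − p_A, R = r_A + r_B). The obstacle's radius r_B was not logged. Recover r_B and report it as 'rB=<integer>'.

m = 3815
d = (13, -2);  v_rel = (-5, 9),  |v_rel|² = 106
v_rel×d = (-5)·(-2) − (9)·(13) = -107
since m = R²·106 − (-107)²:  R² = (11449 + 3815) / 106 = 144
R = √144 = 12  ⇒  r_B = 12 − 8 = 4

rB=4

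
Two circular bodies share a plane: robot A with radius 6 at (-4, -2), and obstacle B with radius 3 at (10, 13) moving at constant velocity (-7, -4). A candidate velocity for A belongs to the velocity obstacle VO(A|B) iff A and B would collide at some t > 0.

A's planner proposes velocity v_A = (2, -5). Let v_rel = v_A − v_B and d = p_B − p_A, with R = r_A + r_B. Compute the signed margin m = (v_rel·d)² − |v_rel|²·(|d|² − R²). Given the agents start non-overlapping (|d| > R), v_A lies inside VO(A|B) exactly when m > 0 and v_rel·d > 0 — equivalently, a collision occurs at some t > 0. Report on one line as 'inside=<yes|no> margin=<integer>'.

d = (14, 15),  |d|² = 421;  R = 6+3 = 9,  c = 421−9² = 340
v_rel = (9, -1),  |v_rel|² = 82;  v_rel·d = (9)·(14) + (-1)·(15) = 111
82·t² − 222·t + 340 = 0  ⇒  m = 111² − 82·340 = -15559
m = -15559 < 0,  v_rel·d = 111 > 0  ⇒  outside

inside=no margin=-15559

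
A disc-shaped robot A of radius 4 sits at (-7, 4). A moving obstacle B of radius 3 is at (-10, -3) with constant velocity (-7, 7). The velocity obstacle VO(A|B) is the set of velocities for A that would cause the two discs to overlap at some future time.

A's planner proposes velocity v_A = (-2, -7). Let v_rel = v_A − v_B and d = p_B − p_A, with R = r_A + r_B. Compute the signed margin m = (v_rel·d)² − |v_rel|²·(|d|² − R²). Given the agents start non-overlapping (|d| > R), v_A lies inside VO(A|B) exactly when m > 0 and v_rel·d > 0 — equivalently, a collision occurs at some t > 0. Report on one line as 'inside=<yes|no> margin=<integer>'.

d = (-3, -7),  |d|² = 58;  R = 4+3 = 7,  c = 58−7² = 9
v_rel = (5, -14),  |v_rel|² = 221;  v_rel·d = (5)·(-3) + (-14)·(-7) = 83
221·t² − 166·t + 9 = 0  ⇒  m = 83² − 221·9 = 4900
m = 4900 > 0,  v_rel·d = 83 > 0  ⇒  inside

inside=yes margin=4900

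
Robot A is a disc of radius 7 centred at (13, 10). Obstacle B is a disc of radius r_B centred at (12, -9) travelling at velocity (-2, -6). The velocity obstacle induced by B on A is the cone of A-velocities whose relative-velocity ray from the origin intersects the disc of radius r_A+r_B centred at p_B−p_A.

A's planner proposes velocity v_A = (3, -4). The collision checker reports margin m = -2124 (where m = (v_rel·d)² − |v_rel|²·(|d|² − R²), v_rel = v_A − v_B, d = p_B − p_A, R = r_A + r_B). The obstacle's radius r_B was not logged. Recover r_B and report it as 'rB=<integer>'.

m = -2124
d = (-1, -19);  v_rel = (5, 2),  |v_rel|² = 29
v_rel×d = (5)·(-19) − (2)·(-1) = -93
since m = R²·29 − (-93)²:  R² = (8649 + -2124) / 29 = 225
R = √225 = 15  ⇒  r_B = 15 − 7 = 8

rB=8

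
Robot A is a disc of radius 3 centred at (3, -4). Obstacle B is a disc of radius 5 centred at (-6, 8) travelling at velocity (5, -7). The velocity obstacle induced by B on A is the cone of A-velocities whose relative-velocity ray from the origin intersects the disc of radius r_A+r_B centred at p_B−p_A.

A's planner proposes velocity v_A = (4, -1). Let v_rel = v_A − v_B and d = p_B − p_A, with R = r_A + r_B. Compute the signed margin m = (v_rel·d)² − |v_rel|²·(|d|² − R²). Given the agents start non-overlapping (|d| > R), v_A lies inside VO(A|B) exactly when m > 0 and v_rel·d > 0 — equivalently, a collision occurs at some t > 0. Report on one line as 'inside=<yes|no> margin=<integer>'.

d = (-9, 12),  |d|² = 225;  R = 3+5 = 8,  c = 225−8² = 161
v_rel = (-1, 6),  |v_rel|² = 37;  v_rel·d = (-1)·(-9) + (6)·(12) = 81
37·t² − 162·t + 161 = 0  ⇒  m = 81² − 37·161 = 604
m = 604 > 0,  v_rel·d = 81 > 0  ⇒  inside

inside=yes margin=604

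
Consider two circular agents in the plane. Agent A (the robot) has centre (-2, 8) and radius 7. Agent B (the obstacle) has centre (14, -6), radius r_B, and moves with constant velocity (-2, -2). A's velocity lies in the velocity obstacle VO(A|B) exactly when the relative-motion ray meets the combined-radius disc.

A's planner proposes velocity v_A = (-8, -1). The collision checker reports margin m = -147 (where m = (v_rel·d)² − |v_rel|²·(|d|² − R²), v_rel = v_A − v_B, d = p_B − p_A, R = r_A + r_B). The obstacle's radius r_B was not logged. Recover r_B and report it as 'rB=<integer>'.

m = -147
d = (16, -14);  v_rel = (-6, 1),  |v_rel|² = 37
v_rel×d = (-6)·(-14) − (1)·(16) = 68
since m = R²·37 − 68²:  R² = (4624 + -147) / 37 = 121
R = √121 = 11  ⇒  r_B = 11 − 7 = 4

rB=4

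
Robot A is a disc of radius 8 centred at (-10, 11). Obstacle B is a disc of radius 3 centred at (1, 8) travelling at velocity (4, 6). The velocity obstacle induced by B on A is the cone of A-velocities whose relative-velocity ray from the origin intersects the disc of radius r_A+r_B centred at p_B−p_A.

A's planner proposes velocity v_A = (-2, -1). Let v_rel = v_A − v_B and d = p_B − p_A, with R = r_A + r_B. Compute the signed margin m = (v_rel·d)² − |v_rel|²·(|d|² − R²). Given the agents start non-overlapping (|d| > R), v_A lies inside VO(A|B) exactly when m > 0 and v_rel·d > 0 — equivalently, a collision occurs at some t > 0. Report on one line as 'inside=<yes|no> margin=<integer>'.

d = (11, -3),  |d|² = 130;  R = 8+3 = 11,  c = 130−11² = 9
v_rel = (-6, -7),  |v_rel|² = 85;  v_rel·d = (-6)·(11) + (-7)·(-3) = -45
85·t² + 90·t + 9 = 0  ⇒  m = (-45)² − 85·9 = 1260
m = 1260 > 0,  v_rel·d = -45 < 0  ⇒  outside

inside=no margin=1260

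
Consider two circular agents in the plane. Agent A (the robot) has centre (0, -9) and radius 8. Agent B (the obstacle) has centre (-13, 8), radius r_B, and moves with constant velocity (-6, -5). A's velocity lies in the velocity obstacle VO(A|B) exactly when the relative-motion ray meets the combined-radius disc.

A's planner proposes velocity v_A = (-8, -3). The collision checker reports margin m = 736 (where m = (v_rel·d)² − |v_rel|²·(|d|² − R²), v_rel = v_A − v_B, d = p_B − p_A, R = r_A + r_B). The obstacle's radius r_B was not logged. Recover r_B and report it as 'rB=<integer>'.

m = 736
d = (-13, 17);  v_rel = (-2, 2),  |v_rel|² = 8
v_rel×d = (-2)·(17) − (2)·(-13) = -8
since m = R²·8 − (-8)²:  R² = (64 + 736) / 8 = 100
R = √100 = 10  ⇒  r_B = 10 − 8 = 2

rB=2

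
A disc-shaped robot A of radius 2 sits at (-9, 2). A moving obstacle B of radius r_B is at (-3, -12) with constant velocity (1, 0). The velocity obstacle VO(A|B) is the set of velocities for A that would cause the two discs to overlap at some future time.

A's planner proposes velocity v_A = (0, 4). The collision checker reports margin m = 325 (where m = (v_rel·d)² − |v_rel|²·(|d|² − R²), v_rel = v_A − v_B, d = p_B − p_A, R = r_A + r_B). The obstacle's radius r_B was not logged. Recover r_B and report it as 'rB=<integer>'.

m = 325
d = (6, -14);  v_rel = (-1, 4),  |v_rel|² = 17
v_rel×d = (-1)·(-14) − (4)·(6) = -10
since m = R²·17 − (-10)²:  R² = (100 + 325) / 17 = 25
R = √25 = 5  ⇒  r_B = 5 − 2 = 3

rB=3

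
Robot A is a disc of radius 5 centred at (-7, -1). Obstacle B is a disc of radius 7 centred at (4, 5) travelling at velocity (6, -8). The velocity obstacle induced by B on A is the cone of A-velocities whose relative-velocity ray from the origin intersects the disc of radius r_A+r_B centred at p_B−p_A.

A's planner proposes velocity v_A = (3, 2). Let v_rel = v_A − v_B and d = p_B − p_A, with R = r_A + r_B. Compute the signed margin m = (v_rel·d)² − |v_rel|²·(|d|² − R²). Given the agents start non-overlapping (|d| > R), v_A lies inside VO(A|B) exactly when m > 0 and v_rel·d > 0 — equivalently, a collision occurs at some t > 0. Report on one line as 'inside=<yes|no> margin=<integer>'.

d = (11, 6),  |d|² = 157;  R = 5+7 = 12,  c = 157−12² = 13
v_rel = (-3, 10),  |v_rel|² = 109;  v_rel·d = (-3)·(11) + (10)·(6) = 27
109·t² − 54·t + 13 = 0  ⇒  m = 27² − 109·13 = -688
m = -688 < 0,  v_rel·d = 27 > 0  ⇒  outside

inside=no margin=-688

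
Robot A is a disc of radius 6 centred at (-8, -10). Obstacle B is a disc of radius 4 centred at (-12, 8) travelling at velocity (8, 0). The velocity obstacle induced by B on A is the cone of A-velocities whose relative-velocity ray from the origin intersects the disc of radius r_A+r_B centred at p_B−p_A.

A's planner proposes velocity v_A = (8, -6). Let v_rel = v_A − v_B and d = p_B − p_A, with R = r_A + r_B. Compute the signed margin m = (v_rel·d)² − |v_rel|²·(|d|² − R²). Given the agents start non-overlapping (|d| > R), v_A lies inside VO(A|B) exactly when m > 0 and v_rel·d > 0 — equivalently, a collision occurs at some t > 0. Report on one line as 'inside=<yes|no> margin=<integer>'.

d = (-4, 18),  |d|² = 340;  R = 6+4 = 10,  c = 340−10² = 240
v_rel = (0, -6),  |v_rel|² = 36;  v_rel·d = (0)·(-4) + (-6)·(18) = -108
36·t² + 216·t + 240 = 0  ⇒  m = (-108)² − 36·240 = 3024
m = 3024 > 0,  v_rel·d = -108 < 0  ⇒  outside

inside=no margin=3024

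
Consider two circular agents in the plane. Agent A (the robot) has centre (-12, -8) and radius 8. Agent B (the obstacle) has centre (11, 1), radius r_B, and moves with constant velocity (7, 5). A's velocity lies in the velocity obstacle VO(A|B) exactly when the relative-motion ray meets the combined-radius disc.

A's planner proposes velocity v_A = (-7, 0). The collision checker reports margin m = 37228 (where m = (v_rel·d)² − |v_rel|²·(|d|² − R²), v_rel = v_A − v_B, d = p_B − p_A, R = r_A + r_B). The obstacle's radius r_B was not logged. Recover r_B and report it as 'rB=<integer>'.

m = 37228
d = (23, 9);  v_rel = (-14, -5),  |v_rel|² = 221
v_rel×d = (-14)·(9) − (-5)·(23) = -11
since m = R²·221 − (-11)²:  R² = (121 + 37228) / 221 = 169
R = √169 = 13  ⇒  r_B = 13 − 8 = 5

rB=5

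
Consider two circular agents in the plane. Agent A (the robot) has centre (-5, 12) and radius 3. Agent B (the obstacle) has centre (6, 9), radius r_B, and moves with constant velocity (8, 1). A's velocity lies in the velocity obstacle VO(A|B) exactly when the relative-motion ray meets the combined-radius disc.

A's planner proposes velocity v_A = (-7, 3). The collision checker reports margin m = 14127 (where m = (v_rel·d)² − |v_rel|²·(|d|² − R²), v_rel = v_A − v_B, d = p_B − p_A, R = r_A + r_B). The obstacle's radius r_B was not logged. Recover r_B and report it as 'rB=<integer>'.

m = 14127
d = (11, -3);  v_rel = (-15, 2),  |v_rel|² = 229
v_rel×d = (-15)·(-3) − (2)·(11) = 23
since m = R²·229 − 23²:  R² = (529 + 14127) / 229 = 64
R = √64 = 8  ⇒  r_B = 8 − 3 = 5

rB=5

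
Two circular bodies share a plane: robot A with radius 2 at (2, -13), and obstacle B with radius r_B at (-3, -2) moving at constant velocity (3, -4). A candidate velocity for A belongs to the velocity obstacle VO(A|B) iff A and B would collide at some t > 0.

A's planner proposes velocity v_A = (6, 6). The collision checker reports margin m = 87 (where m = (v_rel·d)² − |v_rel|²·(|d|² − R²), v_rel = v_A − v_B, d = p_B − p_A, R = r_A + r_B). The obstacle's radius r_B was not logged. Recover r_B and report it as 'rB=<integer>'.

m = 87
d = (-5, 11);  v_rel = (3, 10),  |v_rel|² = 109
v_rel×d = (3)·(11) − (10)·(-5) = 83
since m = R²·109 − 83²:  R² = (6889 + 87) / 109 = 64
R = √64 = 8  ⇒  r_B = 8 − 2 = 6

rB=6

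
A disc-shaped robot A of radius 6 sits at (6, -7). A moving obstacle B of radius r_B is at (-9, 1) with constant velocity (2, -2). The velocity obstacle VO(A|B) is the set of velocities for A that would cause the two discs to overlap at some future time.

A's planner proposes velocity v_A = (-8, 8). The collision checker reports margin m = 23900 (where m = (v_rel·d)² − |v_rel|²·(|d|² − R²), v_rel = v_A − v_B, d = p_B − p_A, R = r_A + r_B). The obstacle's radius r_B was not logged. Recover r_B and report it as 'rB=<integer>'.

m = 23900
d = (-15, 8);  v_rel = (-10, 10),  |v_rel|² = 200
v_rel×d = (-10)·(8) − (10)·(-15) = 70
since m = R²·200 − 70²:  R² = (4900 + 23900) / 200 = 144
R = √144 = 12  ⇒  r_B = 12 − 6 = 6

rB=6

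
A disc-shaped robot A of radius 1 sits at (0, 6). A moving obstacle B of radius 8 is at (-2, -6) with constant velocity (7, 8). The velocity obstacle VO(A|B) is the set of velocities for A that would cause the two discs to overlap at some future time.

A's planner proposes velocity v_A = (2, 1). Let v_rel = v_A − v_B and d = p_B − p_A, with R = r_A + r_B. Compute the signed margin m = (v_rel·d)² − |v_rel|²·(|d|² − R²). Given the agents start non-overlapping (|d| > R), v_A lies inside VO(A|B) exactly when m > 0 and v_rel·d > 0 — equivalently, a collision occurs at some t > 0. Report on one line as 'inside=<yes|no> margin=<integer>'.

d = (-2, -12),  |d|² = 148;  R = 1+8 = 9,  c = 148−9² = 67
v_rel = (-5, -7),  |v_rel|² = 74;  v_rel·d = (-5)·(-2) + (-7)·(-12) = 94
74·t² − 188·t + 67 = 0  ⇒  m = 94² − 74·67 = 3878
m = 3878 > 0,  v_rel·d = 94 > 0  ⇒  inside

inside=yes margin=3878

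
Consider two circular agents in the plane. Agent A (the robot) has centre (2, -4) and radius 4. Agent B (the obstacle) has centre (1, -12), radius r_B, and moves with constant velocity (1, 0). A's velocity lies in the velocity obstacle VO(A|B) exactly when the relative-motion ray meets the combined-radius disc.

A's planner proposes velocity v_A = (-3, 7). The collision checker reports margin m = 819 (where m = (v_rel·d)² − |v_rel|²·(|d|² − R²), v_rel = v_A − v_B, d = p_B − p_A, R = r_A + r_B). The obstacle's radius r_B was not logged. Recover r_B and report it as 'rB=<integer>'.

m = 819
d = (-1, -8);  v_rel = (-4, 7),  |v_rel|² = 65
v_rel×d = (-4)·(-8) − (7)·(-1) = 39
since m = R²·65 − 39²:  R² = (1521 + 819) / 65 = 36
R = √36 = 6  ⇒  r_B = 6 − 4 = 2

rB=2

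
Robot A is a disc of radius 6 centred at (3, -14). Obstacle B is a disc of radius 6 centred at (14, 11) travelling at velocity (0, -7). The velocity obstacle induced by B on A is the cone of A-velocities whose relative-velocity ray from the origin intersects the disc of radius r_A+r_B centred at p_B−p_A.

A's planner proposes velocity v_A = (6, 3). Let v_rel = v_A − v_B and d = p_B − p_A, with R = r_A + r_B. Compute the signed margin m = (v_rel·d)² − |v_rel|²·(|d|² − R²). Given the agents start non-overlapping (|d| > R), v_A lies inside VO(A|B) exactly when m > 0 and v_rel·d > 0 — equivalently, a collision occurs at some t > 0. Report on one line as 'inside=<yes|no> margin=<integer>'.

d = (11, 25),  |d|² = 746;  R = 6+6 = 12,  c = 746−12² = 602
v_rel = (6, 10),  |v_rel|² = 136;  v_rel·d = (6)·(11) + (10)·(25) = 316
136·t² − 632·t + 602 = 0  ⇒  m = 316² − 136·602 = 17984
m = 17984 > 0,  v_rel·d = 316 > 0  ⇒  inside

inside=yes margin=17984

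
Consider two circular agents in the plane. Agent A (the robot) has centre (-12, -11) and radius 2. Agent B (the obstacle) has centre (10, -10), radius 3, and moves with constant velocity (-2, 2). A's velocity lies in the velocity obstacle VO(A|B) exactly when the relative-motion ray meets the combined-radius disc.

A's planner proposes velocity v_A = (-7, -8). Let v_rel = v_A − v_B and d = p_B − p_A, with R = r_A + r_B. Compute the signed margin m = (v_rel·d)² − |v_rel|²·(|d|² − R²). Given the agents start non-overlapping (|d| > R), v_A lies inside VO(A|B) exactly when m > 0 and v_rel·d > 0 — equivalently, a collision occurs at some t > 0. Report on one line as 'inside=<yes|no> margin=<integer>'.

d = (22, 1),  |d|² = 485;  R = 2+3 = 5,  c = 485−5² = 460
v_rel = (-5, -10),  |v_rel|² = 125;  v_rel·d = (-5)·(22) + (-10)·(1) = -120
125·t² + 240·t + 460 = 0  ⇒  m = (-120)² − 125·460 = -43100
m = -43100 < 0,  v_rel·d = -120 < 0  ⇒  outside

inside=no margin=-43100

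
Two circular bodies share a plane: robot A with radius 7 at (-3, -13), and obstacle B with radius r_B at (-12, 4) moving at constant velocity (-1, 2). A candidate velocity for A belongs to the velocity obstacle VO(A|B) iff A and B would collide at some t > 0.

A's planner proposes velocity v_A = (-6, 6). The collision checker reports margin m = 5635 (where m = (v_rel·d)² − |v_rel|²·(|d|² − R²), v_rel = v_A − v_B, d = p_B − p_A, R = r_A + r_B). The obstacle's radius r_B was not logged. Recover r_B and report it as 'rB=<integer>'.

m = 5635
d = (-9, 17);  v_rel = (-5, 4),  |v_rel|² = 41
v_rel×d = (-5)·(17) − (4)·(-9) = -49
since m = R²·41 − (-49)²:  R² = (2401 + 5635) / 41 = 196
R = √196 = 14  ⇒  r_B = 14 − 7 = 7

rB=7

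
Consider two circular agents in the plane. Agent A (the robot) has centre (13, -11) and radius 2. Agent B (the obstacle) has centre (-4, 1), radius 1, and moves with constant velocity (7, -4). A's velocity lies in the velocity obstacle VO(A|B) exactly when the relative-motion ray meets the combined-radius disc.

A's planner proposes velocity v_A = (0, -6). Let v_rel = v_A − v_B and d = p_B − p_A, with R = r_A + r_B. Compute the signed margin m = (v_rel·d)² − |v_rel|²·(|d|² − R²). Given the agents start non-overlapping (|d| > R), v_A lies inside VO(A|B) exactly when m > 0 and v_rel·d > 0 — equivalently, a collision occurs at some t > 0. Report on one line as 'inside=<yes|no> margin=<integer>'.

d = (-17, 12),  |d|² = 433;  R = 2+1 = 3,  c = 433−3² = 424
v_rel = (-7, -2),  |v_rel|² = 53;  v_rel·d = (-7)·(-17) + (-2)·(12) = 95
53·t² − 190·t + 424 = 0  ⇒  m = 95² − 53·424 = -13447
m = -13447 < 0,  v_rel·d = 95 > 0  ⇒  outside

inside=no margin=-13447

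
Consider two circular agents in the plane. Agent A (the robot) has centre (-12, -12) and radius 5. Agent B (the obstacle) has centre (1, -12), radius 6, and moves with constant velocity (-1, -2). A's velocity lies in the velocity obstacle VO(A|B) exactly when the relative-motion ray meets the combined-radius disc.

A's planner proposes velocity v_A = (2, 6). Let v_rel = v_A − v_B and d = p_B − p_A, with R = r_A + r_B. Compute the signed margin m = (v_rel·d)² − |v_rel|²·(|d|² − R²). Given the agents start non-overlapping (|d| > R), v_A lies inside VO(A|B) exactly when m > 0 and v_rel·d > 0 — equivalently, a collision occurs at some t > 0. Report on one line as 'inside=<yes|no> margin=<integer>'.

d = (13, 0),  |d|² = 169;  R = 5+6 = 11,  c = 169−11² = 48
v_rel = (3, 8),  |v_rel|² = 73;  v_rel·d = (3)·(13) + (8)·(0) = 39
73·t² − 78·t + 48 = 0  ⇒  m = 39² − 73·48 = -1983
m = -1983 < 0,  v_rel·d = 39 > 0  ⇒  outside

inside=no margin=-1983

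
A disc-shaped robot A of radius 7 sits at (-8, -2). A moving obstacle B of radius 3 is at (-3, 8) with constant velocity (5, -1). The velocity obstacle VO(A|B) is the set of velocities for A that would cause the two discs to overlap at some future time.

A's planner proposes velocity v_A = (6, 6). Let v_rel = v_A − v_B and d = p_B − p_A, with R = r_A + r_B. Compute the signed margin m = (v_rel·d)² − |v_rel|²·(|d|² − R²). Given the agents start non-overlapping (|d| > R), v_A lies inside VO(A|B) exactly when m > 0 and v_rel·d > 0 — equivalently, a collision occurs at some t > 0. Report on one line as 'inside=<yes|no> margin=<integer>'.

d = (5, 10),  |d|² = 125;  R = 7+3 = 10,  c = 125−10² = 25
v_rel = (1, 7),  |v_rel|² = 50;  v_rel·d = (1)·(5) + (7)·(10) = 75
50·t² − 150·t + 25 = 0  ⇒  m = 75² − 50·25 = 4375
m = 4375 > 0,  v_rel·d = 75 > 0  ⇒  inside

inside=yes margin=4375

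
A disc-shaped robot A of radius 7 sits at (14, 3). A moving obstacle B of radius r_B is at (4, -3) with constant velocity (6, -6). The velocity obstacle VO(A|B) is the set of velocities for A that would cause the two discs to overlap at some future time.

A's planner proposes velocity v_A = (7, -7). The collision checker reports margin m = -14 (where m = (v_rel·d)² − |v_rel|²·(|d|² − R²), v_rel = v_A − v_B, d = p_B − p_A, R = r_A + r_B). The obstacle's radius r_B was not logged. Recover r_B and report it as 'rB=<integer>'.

m = -14
d = (-10, -6);  v_rel = (1, -1),  |v_rel|² = 2
v_rel×d = (1)·(-6) − (-1)·(-10) = -16
since m = R²·2 − (-16)²:  R² = (256 + -14) / 2 = 121
R = √121 = 11  ⇒  r_B = 11 − 7 = 4

rB=4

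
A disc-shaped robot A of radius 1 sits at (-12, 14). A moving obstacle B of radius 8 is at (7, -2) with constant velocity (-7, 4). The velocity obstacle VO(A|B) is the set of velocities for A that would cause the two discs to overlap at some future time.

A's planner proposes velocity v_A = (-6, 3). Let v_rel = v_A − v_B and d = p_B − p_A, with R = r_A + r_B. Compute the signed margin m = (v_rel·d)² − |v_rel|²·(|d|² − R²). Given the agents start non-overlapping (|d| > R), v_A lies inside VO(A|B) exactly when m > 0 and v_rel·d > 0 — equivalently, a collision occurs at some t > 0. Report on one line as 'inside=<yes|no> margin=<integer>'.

d = (19, -16),  |d|² = 617;  R = 1+8 = 9,  c = 617−9² = 536
v_rel = (1, -1),  |v_rel|² = 2;  v_rel·d = (1)·(19) + (-1)·(-16) = 35
2·t² − 70·t + 536 = 0  ⇒  m = 35² − 2·536 = 153
m = 153 > 0,  v_rel·d = 35 > 0  ⇒  inside

inside=yes margin=153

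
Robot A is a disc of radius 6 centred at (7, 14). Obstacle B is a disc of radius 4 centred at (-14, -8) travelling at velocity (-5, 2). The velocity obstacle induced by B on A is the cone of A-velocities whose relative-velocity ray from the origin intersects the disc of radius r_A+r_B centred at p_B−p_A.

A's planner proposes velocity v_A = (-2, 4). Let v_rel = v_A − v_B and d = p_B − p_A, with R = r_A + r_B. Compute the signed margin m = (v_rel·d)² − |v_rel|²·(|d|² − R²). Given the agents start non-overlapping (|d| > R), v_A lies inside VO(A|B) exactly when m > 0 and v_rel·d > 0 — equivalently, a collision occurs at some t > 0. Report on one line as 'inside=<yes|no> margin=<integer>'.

d = (-21, -22),  |d|² = 925;  R = 6+4 = 10,  c = 925−10² = 825
v_rel = (3, 2),  |v_rel|² = 13;  v_rel·d = (3)·(-21) + (2)·(-22) = -107
13·t² + 214·t + 825 = 0  ⇒  m = (-107)² − 13·825 = 724
m = 724 > 0,  v_rel·d = -107 < 0  ⇒  outside

inside=no margin=724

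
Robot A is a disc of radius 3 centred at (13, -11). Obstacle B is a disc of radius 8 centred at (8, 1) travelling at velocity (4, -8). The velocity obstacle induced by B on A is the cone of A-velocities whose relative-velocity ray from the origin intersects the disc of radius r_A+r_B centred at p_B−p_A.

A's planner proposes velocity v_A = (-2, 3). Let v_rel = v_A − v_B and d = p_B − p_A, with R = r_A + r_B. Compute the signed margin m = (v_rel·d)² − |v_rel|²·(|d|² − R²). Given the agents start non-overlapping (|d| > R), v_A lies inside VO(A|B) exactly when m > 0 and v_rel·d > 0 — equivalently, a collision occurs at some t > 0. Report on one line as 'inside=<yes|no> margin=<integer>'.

d = (-5, 12),  |d|² = 169;  R = 3+8 = 11,  c = 169−11² = 48
v_rel = (-6, 11),  |v_rel|² = 157;  v_rel·d = (-6)·(-5) + (11)·(12) = 162
157·t² − 324·t + 48 = 0  ⇒  m = 162² − 157·48 = 18708
m = 18708 > 0,  v_rel·d = 162 > 0  ⇒  inside

inside=yes margin=18708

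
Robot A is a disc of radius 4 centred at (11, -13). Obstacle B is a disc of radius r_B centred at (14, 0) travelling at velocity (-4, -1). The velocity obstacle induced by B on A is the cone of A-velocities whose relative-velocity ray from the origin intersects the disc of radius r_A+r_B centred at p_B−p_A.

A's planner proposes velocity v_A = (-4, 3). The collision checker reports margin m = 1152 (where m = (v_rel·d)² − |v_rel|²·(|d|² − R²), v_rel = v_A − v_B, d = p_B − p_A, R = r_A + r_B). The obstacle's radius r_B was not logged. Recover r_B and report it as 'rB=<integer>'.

m = 1152
d = (3, 13);  v_rel = (0, 4),  |v_rel|² = 16
v_rel×d = (0)·(13) − (4)·(3) = -12
since m = R²·16 − (-12)²:  R² = (144 + 1152) / 16 = 81
R = √81 = 9  ⇒  r_B = 9 − 4 = 5

rB=5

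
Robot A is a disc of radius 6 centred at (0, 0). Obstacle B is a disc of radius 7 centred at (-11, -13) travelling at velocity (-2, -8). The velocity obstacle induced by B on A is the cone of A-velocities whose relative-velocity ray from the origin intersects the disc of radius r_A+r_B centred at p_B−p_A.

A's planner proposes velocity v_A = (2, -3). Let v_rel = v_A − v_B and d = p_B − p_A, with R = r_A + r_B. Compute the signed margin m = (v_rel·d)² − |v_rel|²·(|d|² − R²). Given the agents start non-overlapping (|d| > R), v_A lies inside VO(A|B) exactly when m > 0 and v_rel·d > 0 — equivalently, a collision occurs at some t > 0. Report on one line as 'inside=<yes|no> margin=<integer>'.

d = (-11, -13),  |d|² = 290;  R = 6+7 = 13,  c = 290−13² = 121
v_rel = (4, 5),  |v_rel|² = 41;  v_rel·d = (4)·(-11) + (5)·(-13) = -109
41·t² + 218·t + 121 = 0  ⇒  m = (-109)² − 41·121 = 6920
m = 6920 > 0,  v_rel·d = -109 < 0  ⇒  outside

inside=no margin=6920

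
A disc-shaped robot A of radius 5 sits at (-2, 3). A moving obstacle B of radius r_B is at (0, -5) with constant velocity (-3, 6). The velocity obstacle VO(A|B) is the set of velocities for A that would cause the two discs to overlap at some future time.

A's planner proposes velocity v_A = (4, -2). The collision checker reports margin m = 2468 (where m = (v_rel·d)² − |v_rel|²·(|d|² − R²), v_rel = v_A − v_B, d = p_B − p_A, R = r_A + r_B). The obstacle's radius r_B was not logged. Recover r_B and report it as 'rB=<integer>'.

m = 2468
d = (2, -8);  v_rel = (7, -8),  |v_rel|² = 113
v_rel×d = (7)·(-8) − (-8)·(2) = -40
since m = R²·113 − (-40)²:  R² = (1600 + 2468) / 113 = 36
R = √36 = 6  ⇒  r_B = 6 − 5 = 1

rB=1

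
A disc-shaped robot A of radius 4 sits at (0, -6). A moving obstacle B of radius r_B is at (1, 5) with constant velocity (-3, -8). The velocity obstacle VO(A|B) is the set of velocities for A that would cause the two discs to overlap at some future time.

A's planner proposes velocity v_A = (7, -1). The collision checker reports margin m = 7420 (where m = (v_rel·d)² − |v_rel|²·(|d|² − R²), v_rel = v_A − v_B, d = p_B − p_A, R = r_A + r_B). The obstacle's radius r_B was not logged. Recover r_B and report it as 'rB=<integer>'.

m = 7420
d = (1, 11);  v_rel = (10, 7),  |v_rel|² = 149
v_rel×d = (10)·(11) − (7)·(1) = 103
since m = R²·149 − 103²:  R² = (10609 + 7420) / 149 = 121
R = √121 = 11  ⇒  r_B = 11 − 4 = 7

rB=7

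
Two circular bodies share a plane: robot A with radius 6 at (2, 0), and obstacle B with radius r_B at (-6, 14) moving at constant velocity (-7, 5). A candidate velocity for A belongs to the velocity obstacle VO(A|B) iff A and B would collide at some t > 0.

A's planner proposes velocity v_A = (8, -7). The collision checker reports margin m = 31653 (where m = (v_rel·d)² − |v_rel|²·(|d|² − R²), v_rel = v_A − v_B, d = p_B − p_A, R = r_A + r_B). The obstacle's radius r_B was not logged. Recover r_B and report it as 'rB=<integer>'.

m = 31653
d = (-8, 14);  v_rel = (15, -12),  |v_rel|² = 369
v_rel×d = (15)·(14) − (-12)·(-8) = 114
since m = R²·369 − 114²:  R² = (12996 + 31653) / 369 = 121
R = √121 = 11  ⇒  r_B = 11 − 6 = 5

rB=5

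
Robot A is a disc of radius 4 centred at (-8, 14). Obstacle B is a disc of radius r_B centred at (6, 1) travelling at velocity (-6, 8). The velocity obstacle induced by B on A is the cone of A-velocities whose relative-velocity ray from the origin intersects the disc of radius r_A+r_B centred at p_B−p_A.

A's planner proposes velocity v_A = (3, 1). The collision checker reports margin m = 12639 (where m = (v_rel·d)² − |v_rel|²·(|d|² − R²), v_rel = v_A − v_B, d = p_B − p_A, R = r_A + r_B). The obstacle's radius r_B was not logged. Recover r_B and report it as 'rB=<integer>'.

m = 12639
d = (14, -13);  v_rel = (9, -7),  |v_rel|² = 130
v_rel×d = (9)·(-13) − (-7)·(14) = -19
since m = R²·130 − (-19)²:  R² = (361 + 12639) / 130 = 100
R = √100 = 10  ⇒  r_B = 10 − 4 = 6

rB=6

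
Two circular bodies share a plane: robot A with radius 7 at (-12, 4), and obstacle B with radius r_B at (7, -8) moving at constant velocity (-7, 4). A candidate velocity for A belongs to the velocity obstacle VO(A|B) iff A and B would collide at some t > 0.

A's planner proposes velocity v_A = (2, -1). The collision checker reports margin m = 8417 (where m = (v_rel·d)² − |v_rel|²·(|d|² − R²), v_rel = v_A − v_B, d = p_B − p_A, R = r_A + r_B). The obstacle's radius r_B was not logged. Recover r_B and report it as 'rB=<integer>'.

m = 8417
d = (19, -12);  v_rel = (9, -5),  |v_rel|² = 106
v_rel×d = (9)·(-12) − (-5)·(19) = -13
since m = R²·106 − (-13)²:  R² = (169 + 8417) / 106 = 81
R = √81 = 9  ⇒  r_B = 9 − 7 = 2

rB=2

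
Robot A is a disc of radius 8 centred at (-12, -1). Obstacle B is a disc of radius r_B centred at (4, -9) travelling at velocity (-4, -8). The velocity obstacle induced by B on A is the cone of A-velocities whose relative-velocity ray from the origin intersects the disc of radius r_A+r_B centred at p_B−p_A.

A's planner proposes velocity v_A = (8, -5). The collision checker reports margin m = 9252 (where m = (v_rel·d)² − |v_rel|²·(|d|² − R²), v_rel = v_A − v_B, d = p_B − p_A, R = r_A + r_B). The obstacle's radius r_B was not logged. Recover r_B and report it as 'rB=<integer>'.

m = 9252
d = (16, -8);  v_rel = (12, 3),  |v_rel|² = 153
v_rel×d = (12)·(-8) − (3)·(16) = -144
since m = R²·153 − (-144)²:  R² = (20736 + 9252) / 153 = 196
R = √196 = 14  ⇒  r_B = 14 − 8 = 6

rB=6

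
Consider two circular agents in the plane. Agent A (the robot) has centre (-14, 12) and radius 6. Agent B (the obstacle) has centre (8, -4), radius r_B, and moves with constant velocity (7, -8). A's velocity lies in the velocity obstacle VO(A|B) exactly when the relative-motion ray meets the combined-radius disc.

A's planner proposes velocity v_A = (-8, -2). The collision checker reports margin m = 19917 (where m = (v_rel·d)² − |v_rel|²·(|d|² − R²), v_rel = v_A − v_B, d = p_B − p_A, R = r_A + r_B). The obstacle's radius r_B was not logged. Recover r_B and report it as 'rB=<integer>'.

m = 19917
d = (22, -16);  v_rel = (-15, 6),  |v_rel|² = 261
v_rel×d = (-15)·(-16) − (6)·(22) = 108
since m = R²·261 − 108²:  R² = (11664 + 19917) / 261 = 121
R = √121 = 11  ⇒  r_B = 11 − 6 = 5

rB=5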